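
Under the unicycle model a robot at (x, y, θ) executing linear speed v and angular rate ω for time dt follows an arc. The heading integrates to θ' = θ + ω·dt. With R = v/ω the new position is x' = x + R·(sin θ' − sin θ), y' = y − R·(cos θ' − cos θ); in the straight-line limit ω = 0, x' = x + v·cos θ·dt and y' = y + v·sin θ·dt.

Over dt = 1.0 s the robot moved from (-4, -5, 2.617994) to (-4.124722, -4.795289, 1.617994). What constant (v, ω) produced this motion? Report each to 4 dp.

v = 0.2500, ω = -1.0000

Δθ = 1.617994 − 2.617994 = -1.000000
ω = Δθ/dt = -1.000000/1.0 = -1.0000
R = −Δy/(cos θ' − cos θ) = -0.2500
v = R·ω = -0.2500·-1.0000 = 0.2500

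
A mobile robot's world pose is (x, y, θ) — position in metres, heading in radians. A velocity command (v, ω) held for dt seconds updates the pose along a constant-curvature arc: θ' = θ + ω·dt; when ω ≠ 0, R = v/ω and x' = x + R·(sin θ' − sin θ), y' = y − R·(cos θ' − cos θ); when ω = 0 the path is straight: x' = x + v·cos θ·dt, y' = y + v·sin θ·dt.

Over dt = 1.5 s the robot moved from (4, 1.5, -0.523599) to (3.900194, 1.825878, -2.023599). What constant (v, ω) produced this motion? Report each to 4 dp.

v = -0.2500, ω = -1.0000

Δθ = -2.023599 − -0.523599 = -1.500000
ω = Δθ/dt = -1.500000/1.5 = -1.0000
R = −Δy/(cos θ' − cos θ) = 0.2500
v = R·ω = 0.2500·-1.0000 = -0.2500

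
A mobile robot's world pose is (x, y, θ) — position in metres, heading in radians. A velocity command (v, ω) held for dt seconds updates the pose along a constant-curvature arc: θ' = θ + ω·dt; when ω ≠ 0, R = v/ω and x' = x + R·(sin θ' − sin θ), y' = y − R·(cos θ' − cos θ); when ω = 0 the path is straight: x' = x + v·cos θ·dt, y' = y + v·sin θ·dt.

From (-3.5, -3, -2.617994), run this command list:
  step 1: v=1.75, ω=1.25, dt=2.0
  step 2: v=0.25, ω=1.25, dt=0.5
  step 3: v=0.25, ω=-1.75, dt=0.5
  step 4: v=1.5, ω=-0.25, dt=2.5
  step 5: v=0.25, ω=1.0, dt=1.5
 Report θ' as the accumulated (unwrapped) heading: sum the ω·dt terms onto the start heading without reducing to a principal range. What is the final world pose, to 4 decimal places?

(0.4749, -7.9737, 0.5070)

step 1: θ'=-0.1180 (R=1.4000) → pose (-2.9648, -5.6027, -0.1180)
step 2: θ'=0.5070 (R=0.2000) → pose (-2.8442, -5.5789, 0.5070)
step 3: θ'=-0.3680 (R=-0.1429) → pose (-2.7234, -5.5705, -0.3680)
step 4: θ'=-0.9930 (R=-6.0000) → pose (0.1441, -7.8917, -0.9930)
step 5: θ'=0.5070 (R=0.2500) → pose (0.4749, -7.9737, 0.5070)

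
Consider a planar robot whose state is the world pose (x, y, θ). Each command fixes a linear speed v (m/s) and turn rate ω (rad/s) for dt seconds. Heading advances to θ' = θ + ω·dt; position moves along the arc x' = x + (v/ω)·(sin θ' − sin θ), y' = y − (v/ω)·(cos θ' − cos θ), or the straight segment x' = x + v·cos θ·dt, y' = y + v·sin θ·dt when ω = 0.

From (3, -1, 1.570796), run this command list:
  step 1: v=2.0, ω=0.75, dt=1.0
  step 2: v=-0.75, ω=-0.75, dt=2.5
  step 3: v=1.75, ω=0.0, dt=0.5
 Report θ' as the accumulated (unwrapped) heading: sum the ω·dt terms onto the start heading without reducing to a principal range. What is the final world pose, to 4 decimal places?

(2.7735, -0.3889, 0.4458)

step 1: θ'=2.3208 (R=2.6667) → pose (2.2845, 0.8177, 2.3208)
step 2: θ'=0.4458 (R=1.0000) → pose (1.9840, -0.7662, 0.4458)
step 3: θ'=0.4458 (straight) → pose (2.7735, -0.3889, 0.4458)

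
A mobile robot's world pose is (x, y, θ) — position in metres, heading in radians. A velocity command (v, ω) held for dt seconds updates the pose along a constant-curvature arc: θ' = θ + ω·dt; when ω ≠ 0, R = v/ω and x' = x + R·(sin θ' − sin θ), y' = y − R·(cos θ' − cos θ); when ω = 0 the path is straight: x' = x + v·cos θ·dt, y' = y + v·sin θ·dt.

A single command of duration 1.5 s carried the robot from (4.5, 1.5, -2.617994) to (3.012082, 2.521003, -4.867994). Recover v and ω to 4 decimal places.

Δθ = -4.867994 − -2.617994 = -2.250000
ω = Δθ/dt = -2.250000/1.5 = -1.5000
R = Δx/(sin θ' − sin θ) = -1.0000
v = R·ω = -1.0000·-1.5000 = 1.5000

v = 1.5000, ω = -1.5000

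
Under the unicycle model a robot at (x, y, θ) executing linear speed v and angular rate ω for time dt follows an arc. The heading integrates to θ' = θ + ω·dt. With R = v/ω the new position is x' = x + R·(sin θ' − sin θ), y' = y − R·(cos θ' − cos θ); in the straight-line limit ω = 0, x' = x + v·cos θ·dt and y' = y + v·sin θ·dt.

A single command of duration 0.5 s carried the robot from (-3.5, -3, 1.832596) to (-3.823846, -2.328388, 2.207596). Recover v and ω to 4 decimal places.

Δθ = 2.207596 − 1.832596 = 0.375000
ω = Δθ/dt = 0.375000/0.5 = 0.7500
R = −Δy/(cos θ' − cos θ) = 2.0000
v = R·ω = 2.0000·0.7500 = 1.5000

v = 1.5000, ω = 0.7500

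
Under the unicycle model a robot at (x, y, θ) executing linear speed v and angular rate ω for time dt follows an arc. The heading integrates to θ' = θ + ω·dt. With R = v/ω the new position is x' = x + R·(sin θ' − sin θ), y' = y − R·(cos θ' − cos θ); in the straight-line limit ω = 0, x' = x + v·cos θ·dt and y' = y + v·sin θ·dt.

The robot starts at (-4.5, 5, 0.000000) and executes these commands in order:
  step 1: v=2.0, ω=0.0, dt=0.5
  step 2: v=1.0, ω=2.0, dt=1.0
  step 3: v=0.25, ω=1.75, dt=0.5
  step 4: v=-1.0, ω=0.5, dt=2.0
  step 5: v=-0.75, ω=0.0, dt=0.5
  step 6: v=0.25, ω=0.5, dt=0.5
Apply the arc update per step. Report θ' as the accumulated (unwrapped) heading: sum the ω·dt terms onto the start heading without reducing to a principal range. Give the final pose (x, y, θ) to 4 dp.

step 1: θ'=0.0000 (straight) → pose (-3.5000, 5.0000, 0.0000)
step 2: θ'=2.0000 (R=0.5000) → pose (-3.0454, 5.7081, 2.0000)
step 3: θ'=2.8750 (R=0.1429) → pose (-3.1376, 5.7864, 2.8750)
step 4: θ'=3.8750 (R=-2.0000) → pose (-1.2719, 6.2300, 3.8750)
step 5: θ'=3.8750 (straight) → pose (-0.9933, 6.4810, 3.8750)
step 6: θ'=4.1250 (R=0.5000) → pose (-1.0748, 6.3867, 4.1250)

(-1.0748, 6.3867, 4.1250)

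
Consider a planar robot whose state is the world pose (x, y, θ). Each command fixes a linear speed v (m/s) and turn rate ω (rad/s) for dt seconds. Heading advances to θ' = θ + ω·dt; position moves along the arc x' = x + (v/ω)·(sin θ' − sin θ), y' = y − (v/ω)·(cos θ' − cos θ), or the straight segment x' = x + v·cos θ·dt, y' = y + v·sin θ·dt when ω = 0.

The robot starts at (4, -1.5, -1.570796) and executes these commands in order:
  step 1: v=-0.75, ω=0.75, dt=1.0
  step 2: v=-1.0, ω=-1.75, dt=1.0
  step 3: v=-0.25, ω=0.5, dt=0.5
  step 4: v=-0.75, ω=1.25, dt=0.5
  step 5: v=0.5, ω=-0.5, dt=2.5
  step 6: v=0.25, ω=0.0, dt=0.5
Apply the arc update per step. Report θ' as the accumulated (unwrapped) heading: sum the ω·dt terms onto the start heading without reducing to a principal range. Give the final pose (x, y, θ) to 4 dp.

step 1: θ'=-0.8208 (R=-1.0000) → pose (3.7317, -0.8184, -0.8208)
step 2: θ'=-2.5708 (R=0.5714) → pose (3.8411, 0.0520, -2.5708)
step 3: θ'=-2.3208 (R=-0.5000) → pose (3.9367, 0.1319, -2.3208)
step 4: θ'=-1.6958 (R=-0.6000) → pose (4.0931, 0.4661, -1.6958)
step 5: θ'=-2.9458 (R=-1.0000) → pose (3.2954, -0.3901, -2.9458)
step 6: θ'=-2.9458 (straight) → pose (3.1728, -0.4145, -2.9458)

(3.1728, -0.4145, -2.9458)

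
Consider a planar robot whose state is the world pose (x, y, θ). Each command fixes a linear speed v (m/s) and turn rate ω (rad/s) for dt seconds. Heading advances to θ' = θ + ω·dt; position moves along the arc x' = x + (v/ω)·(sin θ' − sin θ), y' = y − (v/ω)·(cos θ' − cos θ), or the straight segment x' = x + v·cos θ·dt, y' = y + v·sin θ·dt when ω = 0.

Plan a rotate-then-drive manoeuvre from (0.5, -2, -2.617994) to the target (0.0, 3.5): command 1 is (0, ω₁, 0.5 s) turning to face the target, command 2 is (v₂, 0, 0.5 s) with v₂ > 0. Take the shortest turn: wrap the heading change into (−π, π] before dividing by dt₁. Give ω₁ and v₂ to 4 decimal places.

heading to target = atan2(3.5−-2, 0−0.5) = 1.6615
Δθ = wrap(1.6615 − -2.6180) = -2.0037; ω₁ = Δθ/dt₁ = -4.0075
distance = √((0−0.5)² + (3.5−-2)²) = 5.5227; v₂ = distance/dt₂ = 11.0454

ω₁ = -4.0075, v₂ = 11.0454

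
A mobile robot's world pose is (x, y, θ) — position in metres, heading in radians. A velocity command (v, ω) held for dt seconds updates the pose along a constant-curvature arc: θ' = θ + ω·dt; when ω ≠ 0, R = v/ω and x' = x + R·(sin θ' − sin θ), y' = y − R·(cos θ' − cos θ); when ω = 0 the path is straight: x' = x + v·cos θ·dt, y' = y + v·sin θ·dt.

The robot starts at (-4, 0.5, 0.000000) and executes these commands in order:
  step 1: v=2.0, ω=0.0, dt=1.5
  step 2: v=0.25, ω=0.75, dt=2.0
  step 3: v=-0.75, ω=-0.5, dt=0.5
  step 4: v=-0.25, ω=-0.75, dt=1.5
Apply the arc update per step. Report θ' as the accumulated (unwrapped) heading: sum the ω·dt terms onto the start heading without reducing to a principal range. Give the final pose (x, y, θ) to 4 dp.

step 1: θ'=0.0000 (straight) → pose (-1.0000, 0.5000, 0.0000)
step 2: θ'=1.5000 (R=0.3333) → pose (-0.6675, 0.8098, 1.5000)
step 3: θ'=1.2500 (R=1.5000) → pose (-0.7403, 0.4429, 1.2500)
step 4: θ'=0.1250 (R=0.3333) → pose (-1.0150, 0.2173, 0.1250)

(-1.0150, 0.2173, 0.1250)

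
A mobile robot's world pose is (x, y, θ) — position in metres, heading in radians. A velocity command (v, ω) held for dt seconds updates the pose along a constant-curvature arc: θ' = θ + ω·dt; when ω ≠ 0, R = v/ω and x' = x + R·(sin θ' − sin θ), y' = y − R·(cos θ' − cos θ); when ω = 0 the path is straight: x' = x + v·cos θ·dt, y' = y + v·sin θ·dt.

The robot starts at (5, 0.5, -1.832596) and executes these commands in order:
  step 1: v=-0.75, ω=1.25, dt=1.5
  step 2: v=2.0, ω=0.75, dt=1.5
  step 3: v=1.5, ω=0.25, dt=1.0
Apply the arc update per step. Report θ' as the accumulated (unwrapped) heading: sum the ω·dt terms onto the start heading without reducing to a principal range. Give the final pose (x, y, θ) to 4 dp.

(7.1457, 4.3107, 1.4174)

step 1: θ'=0.0424 (R=-0.6000) → pose (4.3950, 1.2548, 0.0424)
step 2: θ'=1.1674 (R=2.6667) → pose (6.7346, 2.8722, 1.1674)
step 3: θ'=1.4174 (R=6.0000) → pose (7.1457, 4.3107, 1.4174)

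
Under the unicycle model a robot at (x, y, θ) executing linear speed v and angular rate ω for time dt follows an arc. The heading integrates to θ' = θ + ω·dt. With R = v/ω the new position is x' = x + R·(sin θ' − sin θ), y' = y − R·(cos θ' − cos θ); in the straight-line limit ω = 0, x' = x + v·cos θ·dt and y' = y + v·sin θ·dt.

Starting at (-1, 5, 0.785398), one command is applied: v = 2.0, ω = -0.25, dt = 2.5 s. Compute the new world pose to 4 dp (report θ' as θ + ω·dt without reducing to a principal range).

θ' = 0.7854 + -0.25·2.5 = 0.1604
R = v/ω = 2.0/-0.25 = -8.0000
x' = -1 + -8.0000·(sin 0.1604 − sin 0.7854) = 3.3792
y' = 5 − -8.0000·(cos 0.1604 − cos 0.7854) = 7.2405

(3.3792, 7.2405, 0.1604)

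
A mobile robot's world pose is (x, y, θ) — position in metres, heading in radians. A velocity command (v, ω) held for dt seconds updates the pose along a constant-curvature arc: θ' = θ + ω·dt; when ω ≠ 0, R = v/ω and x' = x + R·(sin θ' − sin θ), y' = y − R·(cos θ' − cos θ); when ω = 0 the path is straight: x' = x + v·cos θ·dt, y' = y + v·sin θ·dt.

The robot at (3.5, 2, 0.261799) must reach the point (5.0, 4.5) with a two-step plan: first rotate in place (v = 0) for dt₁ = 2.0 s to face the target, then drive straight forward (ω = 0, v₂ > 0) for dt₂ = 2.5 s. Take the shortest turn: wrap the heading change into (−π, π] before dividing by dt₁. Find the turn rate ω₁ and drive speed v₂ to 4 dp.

ω₁ = 0.3843, v₂ = 1.1662

heading to target = atan2(4.5−2, 5−3.5) = 1.0304
Δθ = wrap(1.0304 − 0.2618) = 0.7686; ω₁ = Δθ/dt₁ = 0.3843
distance = √((5−3.5)² + (4.5−2)²) = 2.9155; v₂ = distance/dt₂ = 1.1662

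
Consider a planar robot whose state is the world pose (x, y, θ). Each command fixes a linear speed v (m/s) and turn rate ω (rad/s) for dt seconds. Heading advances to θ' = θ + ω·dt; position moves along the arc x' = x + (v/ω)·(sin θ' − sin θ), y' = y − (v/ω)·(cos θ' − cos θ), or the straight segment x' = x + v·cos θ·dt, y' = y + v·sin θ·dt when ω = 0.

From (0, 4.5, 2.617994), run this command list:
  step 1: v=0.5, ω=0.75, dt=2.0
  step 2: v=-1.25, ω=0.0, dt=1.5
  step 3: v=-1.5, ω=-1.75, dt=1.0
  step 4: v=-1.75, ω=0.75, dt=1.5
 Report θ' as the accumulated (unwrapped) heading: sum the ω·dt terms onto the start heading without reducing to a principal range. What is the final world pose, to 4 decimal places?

step 1: θ'=4.1180 (R=0.6667) → pose (-0.8857, 4.2960, 4.1180)
step 2: θ'=4.1180 (straight) → pose (0.1644, 5.8494, 4.1180)
step 3: θ'=2.3680 (R=0.8571) → pose (1.4734, 5.9826, 2.3680)
step 4: θ'=3.4930 (R=-2.3333) → pose (3.9069, 5.4611, 3.4930)

(3.9069, 5.4611, 3.4930)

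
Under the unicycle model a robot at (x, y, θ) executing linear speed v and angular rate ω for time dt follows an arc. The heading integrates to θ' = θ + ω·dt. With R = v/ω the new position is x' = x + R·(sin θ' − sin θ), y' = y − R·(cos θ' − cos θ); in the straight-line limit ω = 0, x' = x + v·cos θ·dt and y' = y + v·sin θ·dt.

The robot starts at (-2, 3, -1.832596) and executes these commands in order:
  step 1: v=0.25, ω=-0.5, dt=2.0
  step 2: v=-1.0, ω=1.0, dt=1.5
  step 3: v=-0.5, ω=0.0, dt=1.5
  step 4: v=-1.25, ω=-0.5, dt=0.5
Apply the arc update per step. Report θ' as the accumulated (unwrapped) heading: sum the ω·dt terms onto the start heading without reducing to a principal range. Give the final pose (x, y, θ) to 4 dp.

(-1.9106, 5.1899, -1.5826)

step 1: θ'=-2.8326 (R=-0.5000) → pose (-2.3309, 2.6531, -2.8326)
step 2: θ'=-1.3326 (R=-1.0000) → pose (-1.6633, 3.8417, -1.3326)
step 3: θ'=-1.3326 (straight) → pose (-1.8402, 4.5705, -1.3326)
step 4: θ'=-1.5826 (R=2.5000) → pose (-1.9106, 5.1899, -1.5826)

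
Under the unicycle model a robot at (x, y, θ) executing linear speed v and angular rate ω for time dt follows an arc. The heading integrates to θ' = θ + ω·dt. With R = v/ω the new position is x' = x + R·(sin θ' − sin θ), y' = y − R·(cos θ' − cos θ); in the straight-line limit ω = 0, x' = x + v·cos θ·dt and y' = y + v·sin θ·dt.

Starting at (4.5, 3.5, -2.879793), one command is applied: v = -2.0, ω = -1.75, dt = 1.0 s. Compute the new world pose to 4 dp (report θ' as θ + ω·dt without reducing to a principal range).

(5.9348, 2.4904, -4.6298)

θ' = -2.8798 + -1.75·1.0 = -4.6298
R = v/ω = -2.0/-1.75 = 1.1429
x' = 4.5 + 1.1429·(sin -4.6298 − sin -2.8798) = 5.9348
y' = 3.5 − 1.1429·(cos -4.6298 − cos -2.8798) = 2.4904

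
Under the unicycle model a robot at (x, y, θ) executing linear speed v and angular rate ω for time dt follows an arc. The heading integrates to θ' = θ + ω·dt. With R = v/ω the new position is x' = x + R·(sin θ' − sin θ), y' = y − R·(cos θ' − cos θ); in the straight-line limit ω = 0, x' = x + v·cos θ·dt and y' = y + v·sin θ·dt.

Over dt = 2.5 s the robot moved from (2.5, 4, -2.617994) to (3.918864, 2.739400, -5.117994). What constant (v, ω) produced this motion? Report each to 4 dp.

v = -1.0000, ω = -1.0000

Δθ = -5.117994 − -2.617994 = -2.500000
ω = Δθ/dt = -2.500000/2.5 = -1.0000
R = Δx/(sin θ' − sin θ) = 1.0000
v = R·ω = 1.0000·-1.0000 = -1.0000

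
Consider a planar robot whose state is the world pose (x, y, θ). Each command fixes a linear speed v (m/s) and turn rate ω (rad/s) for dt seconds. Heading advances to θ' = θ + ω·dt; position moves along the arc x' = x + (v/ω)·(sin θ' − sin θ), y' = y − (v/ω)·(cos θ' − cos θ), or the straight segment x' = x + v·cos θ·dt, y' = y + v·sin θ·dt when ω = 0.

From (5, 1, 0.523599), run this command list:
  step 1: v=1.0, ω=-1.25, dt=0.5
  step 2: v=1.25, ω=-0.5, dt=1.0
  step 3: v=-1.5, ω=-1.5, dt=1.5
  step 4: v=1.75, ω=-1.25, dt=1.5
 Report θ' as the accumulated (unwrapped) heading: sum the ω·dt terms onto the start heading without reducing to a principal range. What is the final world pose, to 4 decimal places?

step 1: θ'=-0.1014 (R=-0.8000) → pose (5.4810, 1.1031, -0.1014)
step 2: θ'=-0.6014 (R=-2.5000) → pose (6.6424, 0.6773, -0.6014)
step 3: θ'=-2.8514 (R=1.0000) → pose (6.9221, 2.4600, -2.8514)
step 4: θ'=-4.7264 (R=-1.4000) → pose (5.1216, 3.8211, -4.7264)

(5.1216, 3.8211, -4.7264)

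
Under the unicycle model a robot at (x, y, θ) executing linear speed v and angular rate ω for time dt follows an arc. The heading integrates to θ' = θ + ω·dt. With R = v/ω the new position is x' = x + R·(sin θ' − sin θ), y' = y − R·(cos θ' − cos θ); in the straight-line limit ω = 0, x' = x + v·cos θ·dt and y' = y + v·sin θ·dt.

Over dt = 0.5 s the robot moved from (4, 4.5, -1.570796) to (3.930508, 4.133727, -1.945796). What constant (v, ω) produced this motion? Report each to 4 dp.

Δθ = -1.945796 − -1.570796 = -0.375000
ω = Δθ/dt = -0.375000/0.5 = -0.7500
R = −Δy/(cos θ' − cos θ) = -1.0000
v = R·ω = -1.0000·-0.7500 = 0.7500

v = 0.7500, ω = -0.7500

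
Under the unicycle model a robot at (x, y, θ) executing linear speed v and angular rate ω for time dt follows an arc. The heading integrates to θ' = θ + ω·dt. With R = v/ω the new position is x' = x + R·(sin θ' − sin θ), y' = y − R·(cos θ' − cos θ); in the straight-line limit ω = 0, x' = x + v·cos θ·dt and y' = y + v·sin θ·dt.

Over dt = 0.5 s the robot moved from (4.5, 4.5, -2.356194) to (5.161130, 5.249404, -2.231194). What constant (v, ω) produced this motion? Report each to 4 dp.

v = -2.0000, ω = 0.2500

Δθ = -2.231194 − -2.356194 = 0.125000
ω = Δθ/dt = 0.125000/0.5 = 0.2500
R = −Δy/(cos θ' − cos θ) = -8.0000
v = R·ω = -8.0000·0.2500 = -2.0000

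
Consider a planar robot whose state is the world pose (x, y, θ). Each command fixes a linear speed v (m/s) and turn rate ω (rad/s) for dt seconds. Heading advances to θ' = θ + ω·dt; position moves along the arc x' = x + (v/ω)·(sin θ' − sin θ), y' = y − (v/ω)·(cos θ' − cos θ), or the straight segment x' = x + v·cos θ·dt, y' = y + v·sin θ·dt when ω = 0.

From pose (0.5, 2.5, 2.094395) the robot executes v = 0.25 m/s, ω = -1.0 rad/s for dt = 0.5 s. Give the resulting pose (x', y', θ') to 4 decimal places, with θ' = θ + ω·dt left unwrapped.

θ' = 2.0944 + -1.0·0.5 = 1.5944
R = v/ω = 0.25/-1.0 = -0.2500
x' = 0.5 + -0.2500·(sin 1.5944 − sin 2.0944) = 0.4666
y' = 2.5 − -0.2500·(cos 1.5944 − cos 2.0944) = 2.6191

(0.4666, 2.6191, 1.5944)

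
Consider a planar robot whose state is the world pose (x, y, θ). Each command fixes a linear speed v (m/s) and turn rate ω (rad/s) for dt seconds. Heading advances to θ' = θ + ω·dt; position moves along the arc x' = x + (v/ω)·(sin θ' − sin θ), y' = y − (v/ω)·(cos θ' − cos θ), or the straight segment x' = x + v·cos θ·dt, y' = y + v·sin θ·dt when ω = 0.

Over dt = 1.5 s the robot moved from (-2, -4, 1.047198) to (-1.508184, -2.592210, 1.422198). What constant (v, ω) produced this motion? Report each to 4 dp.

Δθ = 1.422198 − 1.047198 = 0.375000
ω = Δθ/dt = 0.375000/1.5 = 0.2500
R = −Δy/(cos θ' − cos θ) = 4.0000
v = R·ω = 4.0000·0.2500 = 1.0000

v = 1.0000, ω = 0.2500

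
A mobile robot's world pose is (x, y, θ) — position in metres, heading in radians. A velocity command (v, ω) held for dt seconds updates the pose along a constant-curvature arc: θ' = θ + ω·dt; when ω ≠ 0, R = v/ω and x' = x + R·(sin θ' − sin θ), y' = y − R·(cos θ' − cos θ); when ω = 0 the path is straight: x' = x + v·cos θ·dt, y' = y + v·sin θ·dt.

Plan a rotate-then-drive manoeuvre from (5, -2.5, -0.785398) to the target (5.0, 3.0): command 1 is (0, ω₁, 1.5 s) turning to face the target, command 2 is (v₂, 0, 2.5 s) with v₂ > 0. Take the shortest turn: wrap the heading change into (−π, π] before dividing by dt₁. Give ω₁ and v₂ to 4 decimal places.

heading to target = atan2(3−-2.5, 5−5) = 1.5708
Δθ = wrap(1.5708 − -0.7854) = 2.3562; ω₁ = Δθ/dt₁ = 1.5708
distance = √((5−5)² + (3−-2.5)²) = 5.5000; v₂ = distance/dt₂ = 2.2000

ω₁ = 1.5708, v₂ = 2.2000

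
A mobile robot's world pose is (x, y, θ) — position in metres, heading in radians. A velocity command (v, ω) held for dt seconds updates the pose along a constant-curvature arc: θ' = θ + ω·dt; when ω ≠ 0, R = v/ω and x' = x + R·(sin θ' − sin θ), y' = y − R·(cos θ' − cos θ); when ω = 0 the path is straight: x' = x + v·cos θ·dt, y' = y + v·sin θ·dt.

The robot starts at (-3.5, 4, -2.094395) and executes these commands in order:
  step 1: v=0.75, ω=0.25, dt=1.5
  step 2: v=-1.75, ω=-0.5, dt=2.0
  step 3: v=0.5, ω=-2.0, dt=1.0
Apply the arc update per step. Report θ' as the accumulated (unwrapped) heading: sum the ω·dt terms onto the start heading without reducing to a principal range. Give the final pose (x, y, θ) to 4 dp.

step 1: θ'=-1.7194 (R=3.0000) → pose (-3.8689, 2.9442, -1.7194)
step 2: θ'=-2.7194 (R=3.5000) → pose (-1.8416, 5.6186, -2.7194)
step 3: θ'=-4.7194 (R=-0.2500) → pose (-2.1941, 5.8484, -4.7194)

(-2.1941, 5.8484, -4.7194)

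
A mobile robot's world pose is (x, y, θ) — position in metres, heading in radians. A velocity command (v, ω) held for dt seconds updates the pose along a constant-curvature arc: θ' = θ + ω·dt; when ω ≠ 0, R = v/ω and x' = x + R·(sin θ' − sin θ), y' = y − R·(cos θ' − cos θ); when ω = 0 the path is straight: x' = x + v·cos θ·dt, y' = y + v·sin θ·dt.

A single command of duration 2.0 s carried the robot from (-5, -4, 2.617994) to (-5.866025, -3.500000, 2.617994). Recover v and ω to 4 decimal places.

v = 0.5000, ω = 0.0000

Δθ = 2.617994 − 2.617994 = 0.000000
ω = Δθ/dt = 0.000000/2.0 = 0.0000
ω = 0 → v = (Δx·cos θ + Δy·sin θ)/dt = 0.5000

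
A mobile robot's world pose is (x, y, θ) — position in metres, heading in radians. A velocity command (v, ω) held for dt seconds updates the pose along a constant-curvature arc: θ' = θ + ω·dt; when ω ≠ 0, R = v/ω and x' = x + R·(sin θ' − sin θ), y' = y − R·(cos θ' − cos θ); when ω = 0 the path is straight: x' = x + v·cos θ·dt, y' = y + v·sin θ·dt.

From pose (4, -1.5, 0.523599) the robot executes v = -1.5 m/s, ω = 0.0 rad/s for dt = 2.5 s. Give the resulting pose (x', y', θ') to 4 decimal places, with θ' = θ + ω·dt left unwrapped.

θ' = 0.5236 + 0.0·2.5 = 0.5236
ω = 0 → straight: x' = 4 + -1.5·cos(0.5236)·2.5 = 0.7524
y' = -1.5 + -1.5·sin(0.5236)·2.5 = -3.3750

(0.7524, -3.3750, 0.5236)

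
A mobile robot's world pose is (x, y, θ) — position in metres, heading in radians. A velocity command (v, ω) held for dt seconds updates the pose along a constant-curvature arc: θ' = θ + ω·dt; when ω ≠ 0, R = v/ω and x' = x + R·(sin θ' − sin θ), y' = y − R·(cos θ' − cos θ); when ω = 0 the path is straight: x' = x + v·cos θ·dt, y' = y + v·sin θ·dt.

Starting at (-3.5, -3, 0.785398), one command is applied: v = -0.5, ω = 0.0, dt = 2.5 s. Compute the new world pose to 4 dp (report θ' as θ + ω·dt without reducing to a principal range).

(-4.3839, -3.8839, 0.7854)

θ' = 0.7854 + 0.0·2.5 = 0.7854
ω = 0 → straight: x' = -3.5 + -0.5·cos(0.7854)·2.5 = -4.3839
y' = -3 + -0.5·sin(0.7854)·2.5 = -3.8839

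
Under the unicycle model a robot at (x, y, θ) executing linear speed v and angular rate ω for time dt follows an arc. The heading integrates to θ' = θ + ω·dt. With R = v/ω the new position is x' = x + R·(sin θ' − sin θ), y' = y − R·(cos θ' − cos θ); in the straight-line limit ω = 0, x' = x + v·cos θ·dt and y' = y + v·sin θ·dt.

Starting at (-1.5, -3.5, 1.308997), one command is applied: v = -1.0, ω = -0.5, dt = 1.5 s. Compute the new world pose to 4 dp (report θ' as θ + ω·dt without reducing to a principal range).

θ' = 1.3090 + -0.5·1.5 = 0.5590
R = v/ω = -1.0/-0.5 = 2.0000
x' = -1.5 + 2.0000·(sin 0.5590 − sin 1.3090) = -2.3712
y' = -3.5 − 2.0000·(cos 0.5590 − cos 1.3090) = -4.6779

(-2.3712, -4.6779, 0.5590)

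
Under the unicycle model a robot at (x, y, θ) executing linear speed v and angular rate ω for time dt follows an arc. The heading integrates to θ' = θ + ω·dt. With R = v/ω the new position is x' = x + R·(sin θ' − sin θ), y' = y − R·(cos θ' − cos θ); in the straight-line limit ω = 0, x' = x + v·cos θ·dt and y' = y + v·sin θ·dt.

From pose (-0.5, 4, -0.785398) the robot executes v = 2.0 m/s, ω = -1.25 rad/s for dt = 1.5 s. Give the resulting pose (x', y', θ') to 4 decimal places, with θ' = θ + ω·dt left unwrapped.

θ' = -0.7854 + -1.25·1.5 = -2.6604
R = v/ω = 2.0/-1.25 = -1.6000
x' = -0.5 + -1.6000·(sin -2.6604 − sin -0.7854) = -0.8908
y' = 4 − -1.6000·(cos -2.6604 − cos -0.7854) = 1.4503

(-0.8908, 1.4503, -2.6604)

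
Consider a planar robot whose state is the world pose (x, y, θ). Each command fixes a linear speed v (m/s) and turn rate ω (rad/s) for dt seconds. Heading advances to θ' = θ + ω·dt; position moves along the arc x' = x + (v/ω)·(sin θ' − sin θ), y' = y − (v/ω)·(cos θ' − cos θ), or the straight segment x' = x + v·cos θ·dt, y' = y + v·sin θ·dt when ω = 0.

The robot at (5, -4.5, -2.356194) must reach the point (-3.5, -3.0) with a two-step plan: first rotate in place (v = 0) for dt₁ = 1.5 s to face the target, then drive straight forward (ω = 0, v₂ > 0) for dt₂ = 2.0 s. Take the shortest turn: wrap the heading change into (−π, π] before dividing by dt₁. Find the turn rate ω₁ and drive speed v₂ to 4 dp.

heading to target = atan2(-3−-4.5, -3.5−5) = 2.9669
Δθ = wrap(2.9669 − -2.3562) = -0.9601; ω₁ = Δθ/dt₁ = -0.6400
distance = √((-3.5−5)² + (-3−-4.5)²) = 8.6313; v₂ = distance/dt₂ = 4.3157

ω₁ = -0.6400, v₂ = 4.3157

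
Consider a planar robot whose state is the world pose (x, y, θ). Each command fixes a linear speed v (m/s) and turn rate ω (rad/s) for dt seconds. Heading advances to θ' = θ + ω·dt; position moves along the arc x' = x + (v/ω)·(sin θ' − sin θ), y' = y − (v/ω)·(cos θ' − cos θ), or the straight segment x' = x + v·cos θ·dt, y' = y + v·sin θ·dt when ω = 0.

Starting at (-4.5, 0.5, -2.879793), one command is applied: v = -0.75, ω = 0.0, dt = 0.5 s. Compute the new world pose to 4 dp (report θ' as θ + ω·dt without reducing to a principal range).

θ' = -2.8798 + 0.0·0.5 = -2.8798
ω = 0 → straight: x' = -4.5 + -0.75·cos(-2.8798)·0.5 = -4.1378
y' = 0.5 + -0.75·sin(-2.8798)·0.5 = 0.5971

(-4.1378, 0.5971, -2.8798)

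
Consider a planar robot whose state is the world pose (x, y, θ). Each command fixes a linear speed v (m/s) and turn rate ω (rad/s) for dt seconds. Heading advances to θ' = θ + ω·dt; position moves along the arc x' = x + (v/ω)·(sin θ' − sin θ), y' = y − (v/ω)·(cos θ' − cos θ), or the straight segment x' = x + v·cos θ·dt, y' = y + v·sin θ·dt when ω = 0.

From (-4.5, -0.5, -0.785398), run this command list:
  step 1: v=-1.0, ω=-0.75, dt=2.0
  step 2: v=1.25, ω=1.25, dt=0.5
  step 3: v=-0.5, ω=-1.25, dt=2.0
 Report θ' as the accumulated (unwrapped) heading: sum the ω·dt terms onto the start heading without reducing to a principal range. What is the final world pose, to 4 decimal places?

step 1: θ'=-2.2854 (R=1.3333) → pose (-4.5643, 1.3166, -2.2854)
step 2: θ'=-1.6604 (R=1.0000) → pose (-4.8050, 0.7507, -1.6604)
step 3: θ'=-4.1604 (R=0.4000) → pose (-4.0660, 0.9247, -4.1604)

(-4.0660, 0.9247, -4.1604)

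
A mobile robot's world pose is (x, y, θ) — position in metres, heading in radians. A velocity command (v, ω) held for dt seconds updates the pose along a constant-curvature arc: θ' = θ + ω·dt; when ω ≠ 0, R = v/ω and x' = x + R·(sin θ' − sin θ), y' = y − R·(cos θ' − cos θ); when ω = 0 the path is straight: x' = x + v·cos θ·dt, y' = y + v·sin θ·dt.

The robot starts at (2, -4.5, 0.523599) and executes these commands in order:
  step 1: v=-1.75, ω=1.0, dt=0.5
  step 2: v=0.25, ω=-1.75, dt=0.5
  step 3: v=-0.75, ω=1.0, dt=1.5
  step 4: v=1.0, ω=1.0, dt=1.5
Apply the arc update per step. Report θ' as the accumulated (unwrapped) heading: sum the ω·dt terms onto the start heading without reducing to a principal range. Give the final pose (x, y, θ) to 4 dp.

step 1: θ'=1.0236 (R=-1.7500) → pose (1.3805, -5.1050, 1.0236)
step 2: θ'=0.1486 (R=-0.1429) → pose (1.4814, -5.0381, 0.1486)
step 3: θ'=1.6486 (R=-0.7500) → pose (0.8447, -5.8381, 1.6486)
step 4: θ'=3.1486 (R=1.0000) → pose (-0.1593, -4.9158, 3.1486)

(-0.1593, -4.9158, 3.1486)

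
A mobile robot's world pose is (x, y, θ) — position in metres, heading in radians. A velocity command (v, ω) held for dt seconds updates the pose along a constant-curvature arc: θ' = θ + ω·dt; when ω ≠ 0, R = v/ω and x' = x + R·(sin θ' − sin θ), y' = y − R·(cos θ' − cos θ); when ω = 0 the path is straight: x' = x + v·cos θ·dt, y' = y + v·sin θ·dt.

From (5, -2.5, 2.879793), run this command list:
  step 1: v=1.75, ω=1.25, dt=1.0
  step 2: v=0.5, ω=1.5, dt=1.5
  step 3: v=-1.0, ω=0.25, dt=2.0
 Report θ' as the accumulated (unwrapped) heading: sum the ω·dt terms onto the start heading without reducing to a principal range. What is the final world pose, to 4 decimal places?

step 1: θ'=4.1298 (R=1.4000) → pose (3.4686, -3.0820, 4.1298)
step 2: θ'=6.3798 (R=0.3333) → pose (3.7791, -3.5972, 6.3798)
step 3: θ'=6.8798 (R=-4.0000) → pose (1.9176, -4.2696, 6.8798)

(1.9176, -4.2696, 6.8798)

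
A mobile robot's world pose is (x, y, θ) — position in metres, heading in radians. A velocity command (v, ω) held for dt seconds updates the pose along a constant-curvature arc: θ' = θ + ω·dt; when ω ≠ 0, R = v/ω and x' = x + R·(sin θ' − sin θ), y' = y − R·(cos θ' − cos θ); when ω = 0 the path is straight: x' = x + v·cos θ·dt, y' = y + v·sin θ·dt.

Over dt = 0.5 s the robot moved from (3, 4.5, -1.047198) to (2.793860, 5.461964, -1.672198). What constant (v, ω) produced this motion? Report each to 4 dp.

Δθ = -1.672198 − -1.047198 = -0.625000
ω = Δθ/dt = -0.625000/0.5 = -1.2500
R = −Δy/(cos θ' − cos θ) = 1.6000
v = R·ω = 1.6000·-1.2500 = -2.0000

v = -2.0000, ω = -1.2500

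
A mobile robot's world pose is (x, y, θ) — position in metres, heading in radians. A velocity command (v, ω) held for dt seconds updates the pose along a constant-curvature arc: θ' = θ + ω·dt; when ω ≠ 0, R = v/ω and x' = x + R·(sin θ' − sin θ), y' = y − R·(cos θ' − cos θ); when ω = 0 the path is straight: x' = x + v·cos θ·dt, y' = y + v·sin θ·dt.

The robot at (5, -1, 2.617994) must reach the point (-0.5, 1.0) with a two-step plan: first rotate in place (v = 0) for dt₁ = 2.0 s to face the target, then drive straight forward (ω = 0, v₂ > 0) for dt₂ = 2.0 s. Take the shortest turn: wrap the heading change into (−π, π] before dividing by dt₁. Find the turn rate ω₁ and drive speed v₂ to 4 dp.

heading to target = atan2(1−-1, -0.5−5) = 2.7928
Δθ = wrap(2.7928 − 2.6180) = 0.1748; ω₁ = Δθ/dt₁ = 0.0874
distance = √((-0.5−5)² + (1−-1)²) = 5.8523; v₂ = distance/dt₂ = 2.9262

ω₁ = 0.0874, v₂ = 2.9262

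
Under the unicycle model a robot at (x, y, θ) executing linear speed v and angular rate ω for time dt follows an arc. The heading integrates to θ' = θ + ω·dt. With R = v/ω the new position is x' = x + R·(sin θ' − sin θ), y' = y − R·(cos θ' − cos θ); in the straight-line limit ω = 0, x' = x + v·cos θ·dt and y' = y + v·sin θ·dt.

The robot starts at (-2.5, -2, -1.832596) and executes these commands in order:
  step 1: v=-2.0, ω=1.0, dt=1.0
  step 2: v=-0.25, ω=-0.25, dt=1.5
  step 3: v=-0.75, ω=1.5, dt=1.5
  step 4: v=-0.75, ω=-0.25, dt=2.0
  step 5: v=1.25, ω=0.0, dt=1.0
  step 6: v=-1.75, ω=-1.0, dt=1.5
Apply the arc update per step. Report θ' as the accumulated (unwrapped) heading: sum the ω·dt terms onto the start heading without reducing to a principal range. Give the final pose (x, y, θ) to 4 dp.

(-6.3530, 0.3357, -0.9576)

step 1: θ'=-0.8326 (R=-2.0000) → pose (-2.9525, -0.1364, -0.8326)
step 2: θ'=-1.2076 (R=1.0000) → pose (-3.1476, 0.1812, -1.2076)
step 3: θ'=1.0424 (R=-0.5000) → pose (-4.0468, 0.2557, 1.0424)
step 4: θ'=0.5424 (R=3.0000) → pose (-5.0890, -0.8013, 0.5424)
step 5: θ'=0.5424 (straight) → pose (-4.0184, -0.1560, 0.5424)
step 6: θ'=-0.9576 (R=1.7500) → pose (-6.3530, 0.3357, -0.9576)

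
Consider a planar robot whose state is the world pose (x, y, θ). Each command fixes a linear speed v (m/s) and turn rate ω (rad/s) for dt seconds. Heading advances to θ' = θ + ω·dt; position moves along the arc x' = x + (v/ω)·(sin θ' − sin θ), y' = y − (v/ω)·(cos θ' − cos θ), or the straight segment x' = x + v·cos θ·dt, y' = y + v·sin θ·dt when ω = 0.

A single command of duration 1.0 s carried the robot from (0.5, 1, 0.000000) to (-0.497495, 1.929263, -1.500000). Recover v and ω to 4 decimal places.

v = -1.5000, ω = -1.5000

Δθ = -1.500000 − 0.000000 = -1.500000
ω = Δθ/dt = -1.500000/1.0 = -1.5000
R = Δx/(sin θ' − sin θ) = 1.0000
v = R·ω = 1.0000·-1.5000 = -1.5000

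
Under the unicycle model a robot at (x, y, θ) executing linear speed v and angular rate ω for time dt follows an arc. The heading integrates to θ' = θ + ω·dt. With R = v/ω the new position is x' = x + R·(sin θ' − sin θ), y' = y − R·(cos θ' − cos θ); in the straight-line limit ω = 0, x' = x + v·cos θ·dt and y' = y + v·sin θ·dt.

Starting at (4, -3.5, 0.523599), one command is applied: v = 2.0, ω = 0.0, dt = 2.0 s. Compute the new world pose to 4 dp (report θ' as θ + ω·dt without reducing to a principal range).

θ' = 0.5236 + 0.0·2.0 = 0.5236
ω = 0 → straight: x' = 4 + 2.0·cos(0.5236)·2.0 = 7.4641
y' = -3.5 + 2.0·sin(0.5236)·2.0 = -1.5000

(7.4641, -1.5000, 0.5236)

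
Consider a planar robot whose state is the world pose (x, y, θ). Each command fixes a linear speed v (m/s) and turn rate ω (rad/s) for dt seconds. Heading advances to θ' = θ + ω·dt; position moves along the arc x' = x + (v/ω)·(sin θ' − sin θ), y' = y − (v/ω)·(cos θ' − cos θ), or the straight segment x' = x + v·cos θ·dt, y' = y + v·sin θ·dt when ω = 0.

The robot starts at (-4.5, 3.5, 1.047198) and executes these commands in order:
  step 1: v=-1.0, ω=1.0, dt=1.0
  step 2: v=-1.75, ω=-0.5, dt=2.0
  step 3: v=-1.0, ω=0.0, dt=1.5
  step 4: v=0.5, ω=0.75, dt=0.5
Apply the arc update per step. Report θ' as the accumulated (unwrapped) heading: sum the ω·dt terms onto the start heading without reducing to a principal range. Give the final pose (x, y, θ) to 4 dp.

(-5.2698, -1.8780, 1.4222)

step 1: θ'=2.0472 (R=-1.0000) → pose (-4.5226, 2.5414, 2.0472)
step 2: θ'=1.0472 (R=3.5000) → pose (-4.6018, -0.8136, 1.0472)
step 3: θ'=1.0472 (straight) → pose (-5.3518, -2.1127, 1.0472)
step 4: θ'=1.4222 (R=0.6667) → pose (-5.2698, -1.8780, 1.4222)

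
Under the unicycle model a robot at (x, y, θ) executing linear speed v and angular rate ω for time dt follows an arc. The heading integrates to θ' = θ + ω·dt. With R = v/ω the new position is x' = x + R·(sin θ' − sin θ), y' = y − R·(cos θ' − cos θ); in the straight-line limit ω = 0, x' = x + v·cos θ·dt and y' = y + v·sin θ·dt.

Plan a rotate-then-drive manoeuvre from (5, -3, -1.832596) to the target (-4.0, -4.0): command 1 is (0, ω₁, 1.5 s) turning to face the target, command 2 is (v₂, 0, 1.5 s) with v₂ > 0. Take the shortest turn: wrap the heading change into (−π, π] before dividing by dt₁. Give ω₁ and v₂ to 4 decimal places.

heading to target = atan2(-4−-3, -4−5) = -3.0309
Δθ = wrap(-3.0309 − -1.8326) = -1.1983; ω₁ = Δθ/dt₁ = -0.7989
distance = √((-4−5)² + (-4−-3)²) = 9.0554; v₂ = distance/dt₂ = 6.0369

ω₁ = -0.7989, v₂ = 6.0369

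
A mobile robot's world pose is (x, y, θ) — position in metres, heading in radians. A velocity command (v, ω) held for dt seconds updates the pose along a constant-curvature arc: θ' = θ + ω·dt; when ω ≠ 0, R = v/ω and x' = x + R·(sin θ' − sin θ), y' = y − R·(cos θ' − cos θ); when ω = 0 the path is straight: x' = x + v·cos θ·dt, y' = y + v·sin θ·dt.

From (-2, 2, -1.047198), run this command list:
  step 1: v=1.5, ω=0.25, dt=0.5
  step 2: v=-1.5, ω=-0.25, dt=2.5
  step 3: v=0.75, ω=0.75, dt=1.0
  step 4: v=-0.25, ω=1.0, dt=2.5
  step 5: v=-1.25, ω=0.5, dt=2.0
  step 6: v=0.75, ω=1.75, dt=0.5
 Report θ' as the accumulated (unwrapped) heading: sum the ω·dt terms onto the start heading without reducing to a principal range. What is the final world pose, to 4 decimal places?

step 1: θ'=-0.9222 (R=6.0000) → pose (-1.5854, 1.3756, -0.9222)
step 2: θ'=-1.5472 (R=6.0000) → pose (-2.8022, 4.8584, -1.5472)
step 3: θ'=-0.7972 (R=1.0000) → pose (-2.5179, 4.1833, -0.7972)
step 4: θ'=1.7028 (R=-0.2500) → pose (-2.9445, 3.9757, 1.7028)
step 5: θ'=2.7028 (R=-2.5000) → pose (-1.5284, 2.0416, 2.7028)
step 6: θ'=3.5778 (R=0.4286) → pose (-1.8915, 2.0421, 3.5778)

(-1.8915, 2.0421, 3.5778)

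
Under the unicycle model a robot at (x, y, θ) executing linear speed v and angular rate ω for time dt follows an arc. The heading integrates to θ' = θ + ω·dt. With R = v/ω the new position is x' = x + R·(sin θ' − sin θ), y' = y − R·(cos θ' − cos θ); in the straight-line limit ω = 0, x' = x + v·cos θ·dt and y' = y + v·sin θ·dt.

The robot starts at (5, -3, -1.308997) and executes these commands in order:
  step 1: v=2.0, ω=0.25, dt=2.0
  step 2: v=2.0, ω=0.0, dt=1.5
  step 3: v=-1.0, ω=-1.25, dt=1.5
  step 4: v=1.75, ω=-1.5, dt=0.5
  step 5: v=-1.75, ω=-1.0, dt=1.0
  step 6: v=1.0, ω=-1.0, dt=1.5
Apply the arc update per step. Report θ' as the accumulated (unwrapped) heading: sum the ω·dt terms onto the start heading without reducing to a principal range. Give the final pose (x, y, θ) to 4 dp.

step 1: θ'=-0.8090 (R=8.0000) → pose (6.9386, -6.4512, -0.8090)
step 2: θ'=-0.8090 (straight) → pose (9.0093, -8.6220, -0.8090)
step 3: θ'=-2.6840 (R=0.8000) → pose (9.2348, -7.3522, -2.6840)
step 4: θ'=-3.4340 (R=-1.1667) → pose (8.3830, -7.4227, -3.4340)
step 5: θ'=-4.4340 (R=1.7500) → pose (9.5612, -8.6175, -4.4340)
step 6: θ'=-5.9340 (R=-1.0000) → pose (10.1806, -7.4030, -5.9340)

(10.1806, -7.4030, -5.9340)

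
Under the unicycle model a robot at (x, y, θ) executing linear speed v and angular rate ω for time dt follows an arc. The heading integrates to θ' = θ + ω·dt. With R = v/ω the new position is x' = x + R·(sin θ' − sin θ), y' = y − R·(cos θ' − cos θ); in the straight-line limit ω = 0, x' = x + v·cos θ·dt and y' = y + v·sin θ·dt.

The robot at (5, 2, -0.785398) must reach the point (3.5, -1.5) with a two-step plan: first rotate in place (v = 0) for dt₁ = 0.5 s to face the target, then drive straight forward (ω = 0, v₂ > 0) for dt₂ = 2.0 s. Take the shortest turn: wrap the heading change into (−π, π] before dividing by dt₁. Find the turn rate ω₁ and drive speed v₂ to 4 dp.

heading to target = atan2(-1.5−2, 3.5−5) = -1.9757
Δθ = wrap(-1.9757 − -0.7854) = -1.1903; ω₁ = Δθ/dt₁ = -2.3806
distance = √((3.5−5)² + (-1.5−2)²) = 3.8079; v₂ = distance/dt₂ = 1.9039

ω₁ = -2.3806, v₂ = 1.9039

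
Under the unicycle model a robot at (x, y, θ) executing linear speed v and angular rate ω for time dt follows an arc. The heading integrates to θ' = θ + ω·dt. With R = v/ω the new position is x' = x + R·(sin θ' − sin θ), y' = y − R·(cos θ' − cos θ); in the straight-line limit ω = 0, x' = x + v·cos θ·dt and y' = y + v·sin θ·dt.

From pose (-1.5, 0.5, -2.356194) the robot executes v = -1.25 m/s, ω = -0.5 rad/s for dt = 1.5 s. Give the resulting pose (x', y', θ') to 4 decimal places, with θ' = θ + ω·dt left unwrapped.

θ' = -2.3562 + -0.5·1.5 = -3.1062
R = v/ω = -1.25/-0.5 = 2.5000
x' = -1.5 + 2.5000·(sin -3.1062 − sin -2.3562) = 0.1793
y' = 0.5 − 2.5000·(cos -3.1062 − cos -2.3562) = 1.2307

(0.1793, 1.2307, -3.1062)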